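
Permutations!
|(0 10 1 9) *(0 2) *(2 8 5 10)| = 10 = |(0 2)(1 9 8 5 10)|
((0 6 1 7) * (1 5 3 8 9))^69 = (0 9 5 7 8 6 1 3)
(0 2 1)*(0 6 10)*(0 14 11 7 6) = [2, 0, 1, 3, 4, 5, 10, 6, 8, 9, 14, 7, 12, 13, 11] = (0 2 1)(6 10 14 11 7)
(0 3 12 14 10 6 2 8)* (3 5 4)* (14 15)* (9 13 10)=(0 5 4 3 12 15 14 9 13 10 6 2 8)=[5, 1, 8, 12, 3, 4, 2, 7, 0, 13, 6, 11, 15, 10, 9, 14]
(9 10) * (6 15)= (6 15)(9 10)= [0, 1, 2, 3, 4, 5, 15, 7, 8, 10, 9, 11, 12, 13, 14, 6]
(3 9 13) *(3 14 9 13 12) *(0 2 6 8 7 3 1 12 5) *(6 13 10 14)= (0 2 13 6 8 7 3 10 14 9 5)(1 12)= [2, 12, 13, 10, 4, 0, 8, 3, 7, 5, 14, 11, 1, 6, 9]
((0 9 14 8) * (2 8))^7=((0 9 14 2 8))^7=(0 14 8 9 2)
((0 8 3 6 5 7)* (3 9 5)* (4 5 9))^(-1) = (9)(0 7 5 4 8)(3 6)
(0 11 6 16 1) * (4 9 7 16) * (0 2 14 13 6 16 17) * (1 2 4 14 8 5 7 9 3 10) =[11, 4, 8, 10, 3, 7, 14, 17, 5, 9, 1, 16, 12, 6, 13, 15, 2, 0] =(0 11 16 2 8 5 7 17)(1 4 3 10)(6 14 13)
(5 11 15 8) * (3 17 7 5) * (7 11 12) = [0, 1, 2, 17, 4, 12, 6, 5, 3, 9, 10, 15, 7, 13, 14, 8, 16, 11] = (3 17 11 15 8)(5 12 7)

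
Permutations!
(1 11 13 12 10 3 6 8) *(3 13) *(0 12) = (0 12 10 13)(1 11 3 6 8) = [12, 11, 2, 6, 4, 5, 8, 7, 1, 9, 13, 3, 10, 0]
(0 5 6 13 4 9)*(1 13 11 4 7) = (0 5 6 11 4 9)(1 13 7) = [5, 13, 2, 3, 9, 6, 11, 1, 8, 0, 10, 4, 12, 7]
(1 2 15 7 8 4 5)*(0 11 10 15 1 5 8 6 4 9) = (0 11 10 15 7 6 4 8 9)(1 2) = [11, 2, 1, 3, 8, 5, 4, 6, 9, 0, 15, 10, 12, 13, 14, 7]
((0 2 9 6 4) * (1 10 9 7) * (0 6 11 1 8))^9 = ((0 2 7 8)(1 10 9 11)(4 6))^9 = (0 2 7 8)(1 10 9 11)(4 6)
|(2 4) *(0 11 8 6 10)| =10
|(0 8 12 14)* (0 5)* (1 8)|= |(0 1 8 12 14 5)|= 6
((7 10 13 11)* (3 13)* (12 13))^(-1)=(3 10 7 11 13 12)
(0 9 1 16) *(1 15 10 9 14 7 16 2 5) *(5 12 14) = (0 5 1 2 12 14 7 16)(9 15 10) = [5, 2, 12, 3, 4, 1, 6, 16, 8, 15, 9, 11, 14, 13, 7, 10, 0]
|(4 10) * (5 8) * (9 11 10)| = 4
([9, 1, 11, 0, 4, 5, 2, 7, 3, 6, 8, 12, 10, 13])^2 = [6, 1, 12, 9, 4, 5, 11, 7, 0, 2, 3, 10, 8, 13]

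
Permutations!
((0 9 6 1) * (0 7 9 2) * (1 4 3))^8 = (1 9 4)(3 7 6)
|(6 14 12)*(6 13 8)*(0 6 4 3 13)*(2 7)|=4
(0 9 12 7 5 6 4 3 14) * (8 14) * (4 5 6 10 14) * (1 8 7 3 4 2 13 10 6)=[9, 8, 13, 7, 4, 6, 5, 1, 2, 12, 14, 11, 3, 10, 0]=(0 9 12 3 7 1 8 2 13 10 14)(5 6)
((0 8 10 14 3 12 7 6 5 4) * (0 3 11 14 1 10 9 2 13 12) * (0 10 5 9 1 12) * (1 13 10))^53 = (0 13 8)(1 5 4 3)(2 9 6 7 12 10)(11 14)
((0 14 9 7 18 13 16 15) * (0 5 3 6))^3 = (0 7 16 3 14 18 15 6 9 13 5)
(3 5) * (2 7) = (2 7)(3 5) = [0, 1, 7, 5, 4, 3, 6, 2]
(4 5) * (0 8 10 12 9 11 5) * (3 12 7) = (0 8 10 7 3 12 9 11 5 4) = [8, 1, 2, 12, 0, 4, 6, 3, 10, 11, 7, 5, 9]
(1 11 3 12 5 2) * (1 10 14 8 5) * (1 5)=[0, 11, 10, 12, 4, 2, 6, 7, 1, 9, 14, 3, 5, 13, 8]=(1 11 3 12 5 2 10 14 8)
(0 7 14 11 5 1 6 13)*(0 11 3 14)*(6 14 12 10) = (0 7)(1 14 3 12 10 6 13 11 5) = [7, 14, 2, 12, 4, 1, 13, 0, 8, 9, 6, 5, 10, 11, 3]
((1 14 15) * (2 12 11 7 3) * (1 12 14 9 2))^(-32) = ((1 9 2 14 15 12 11 7 3))^(-32) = (1 15 3 14 7 2 11 9 12)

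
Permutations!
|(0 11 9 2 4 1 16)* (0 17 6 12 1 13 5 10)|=|(0 11 9 2 4 13 5 10)(1 16 17 6 12)|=40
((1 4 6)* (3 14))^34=(14)(1 4 6)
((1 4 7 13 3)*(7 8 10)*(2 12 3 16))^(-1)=(1 3 12 2 16 13 7 10 8 4)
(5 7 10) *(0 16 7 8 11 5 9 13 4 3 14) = (0 16 7 10 9 13 4 3 14)(5 8 11) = [16, 1, 2, 14, 3, 8, 6, 10, 11, 13, 9, 5, 12, 4, 0, 15, 7]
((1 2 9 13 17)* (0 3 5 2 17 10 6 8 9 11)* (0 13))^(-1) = (0 9 8 6 10 13 11 2 5 3)(1 17)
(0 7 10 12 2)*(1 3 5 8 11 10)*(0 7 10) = [10, 3, 7, 5, 4, 8, 6, 1, 11, 9, 12, 0, 2] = (0 10 12 2 7 1 3 5 8 11)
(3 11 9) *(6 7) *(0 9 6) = (0 9 3 11 6 7) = [9, 1, 2, 11, 4, 5, 7, 0, 8, 3, 10, 6]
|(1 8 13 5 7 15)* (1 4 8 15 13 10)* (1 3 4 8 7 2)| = 10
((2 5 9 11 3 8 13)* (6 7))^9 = (2 9 3 13 5 11 8)(6 7)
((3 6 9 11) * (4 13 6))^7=(3 4 13 6 9 11)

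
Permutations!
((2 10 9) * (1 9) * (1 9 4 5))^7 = (1 4 5)(2 10 9)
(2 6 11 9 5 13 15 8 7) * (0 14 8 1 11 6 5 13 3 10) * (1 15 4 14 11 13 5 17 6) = (0 11 9 5 3 10)(1 13 4 14 8 7 2 17 6) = [11, 13, 17, 10, 14, 3, 1, 2, 7, 5, 0, 9, 12, 4, 8, 15, 16, 6]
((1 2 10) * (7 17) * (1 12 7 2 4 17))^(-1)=((1 4 17 2 10 12 7))^(-1)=(1 7 12 10 2 17 4)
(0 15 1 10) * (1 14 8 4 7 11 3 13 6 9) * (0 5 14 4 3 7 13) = (0 15 4 13 6 9 1 10 5 14 8 3)(7 11) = [15, 10, 2, 0, 13, 14, 9, 11, 3, 1, 5, 7, 12, 6, 8, 4]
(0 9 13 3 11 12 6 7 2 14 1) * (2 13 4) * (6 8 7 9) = (0 6 9 4 2 14 1)(3 11 12 8 7 13) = [6, 0, 14, 11, 2, 5, 9, 13, 7, 4, 10, 12, 8, 3, 1]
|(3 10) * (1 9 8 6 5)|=|(1 9 8 6 5)(3 10)|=10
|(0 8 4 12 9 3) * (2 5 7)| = 6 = |(0 8 4 12 9 3)(2 5 7)|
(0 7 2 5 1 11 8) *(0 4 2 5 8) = (0 7 5 1 11)(2 8 4) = [7, 11, 8, 3, 2, 1, 6, 5, 4, 9, 10, 0]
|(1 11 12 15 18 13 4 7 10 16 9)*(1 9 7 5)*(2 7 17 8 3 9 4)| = |(1 11 12 15 18 13 2 7 10 16 17 8 3 9 4 5)| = 16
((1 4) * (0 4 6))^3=(0 6 1 4)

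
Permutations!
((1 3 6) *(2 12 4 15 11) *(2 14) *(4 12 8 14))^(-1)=(1 6 3)(2 14 8)(4 11 15)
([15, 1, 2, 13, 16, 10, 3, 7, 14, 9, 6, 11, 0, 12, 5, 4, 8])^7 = (0 10 4 3 8 12 5 15 6 16 13 14)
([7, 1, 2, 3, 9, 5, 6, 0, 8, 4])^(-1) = (0 7)(4 9)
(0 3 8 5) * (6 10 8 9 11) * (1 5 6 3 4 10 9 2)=(0 4 10 8 6 9 11 3 2 1 5)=[4, 5, 1, 2, 10, 0, 9, 7, 6, 11, 8, 3]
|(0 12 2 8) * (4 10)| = |(0 12 2 8)(4 10)| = 4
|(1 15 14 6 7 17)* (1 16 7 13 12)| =6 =|(1 15 14 6 13 12)(7 17 16)|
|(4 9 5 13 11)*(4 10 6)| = |(4 9 5 13 11 10 6)| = 7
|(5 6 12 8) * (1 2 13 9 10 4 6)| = |(1 2 13 9 10 4 6 12 8 5)| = 10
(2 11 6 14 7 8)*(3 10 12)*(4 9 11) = (2 4 9 11 6 14 7 8)(3 10 12) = [0, 1, 4, 10, 9, 5, 14, 8, 2, 11, 12, 6, 3, 13, 7]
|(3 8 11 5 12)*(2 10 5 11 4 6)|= 8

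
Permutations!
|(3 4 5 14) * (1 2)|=|(1 2)(3 4 5 14)|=4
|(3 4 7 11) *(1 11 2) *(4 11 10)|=10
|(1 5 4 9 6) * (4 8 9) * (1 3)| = |(1 5 8 9 6 3)| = 6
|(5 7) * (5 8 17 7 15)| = |(5 15)(7 8 17)| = 6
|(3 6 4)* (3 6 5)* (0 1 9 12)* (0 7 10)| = 6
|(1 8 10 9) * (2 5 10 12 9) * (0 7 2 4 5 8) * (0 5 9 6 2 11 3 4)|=36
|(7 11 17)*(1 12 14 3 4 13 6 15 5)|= |(1 12 14 3 4 13 6 15 5)(7 11 17)|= 9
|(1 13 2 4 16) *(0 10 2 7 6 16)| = 20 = |(0 10 2 4)(1 13 7 6 16)|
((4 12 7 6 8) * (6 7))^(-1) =(4 8 6 12)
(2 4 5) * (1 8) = (1 8)(2 4 5) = [0, 8, 4, 3, 5, 2, 6, 7, 1]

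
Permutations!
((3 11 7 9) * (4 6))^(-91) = ((3 11 7 9)(4 6))^(-91) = (3 11 7 9)(4 6)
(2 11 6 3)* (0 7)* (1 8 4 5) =(0 7)(1 8 4 5)(2 11 6 3) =[7, 8, 11, 2, 5, 1, 3, 0, 4, 9, 10, 6]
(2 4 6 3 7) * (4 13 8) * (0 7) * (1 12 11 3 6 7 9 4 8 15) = (0 9 4 7 2 13 15 1 12 11 3) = [9, 12, 13, 0, 7, 5, 6, 2, 8, 4, 10, 3, 11, 15, 14, 1]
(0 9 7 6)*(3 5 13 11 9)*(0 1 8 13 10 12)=(0 3 5 10 12)(1 8 13 11 9 7 6)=[3, 8, 2, 5, 4, 10, 1, 6, 13, 7, 12, 9, 0, 11]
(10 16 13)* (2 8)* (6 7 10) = [0, 1, 8, 3, 4, 5, 7, 10, 2, 9, 16, 11, 12, 6, 14, 15, 13] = (2 8)(6 7 10 16 13)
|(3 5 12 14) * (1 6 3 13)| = |(1 6 3 5 12 14 13)| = 7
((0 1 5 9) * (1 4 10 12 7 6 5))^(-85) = ((0 4 10 12 7 6 5 9))^(-85) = (0 12 5 4 7 9 10 6)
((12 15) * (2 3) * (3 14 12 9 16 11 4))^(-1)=(2 3 4 11 16 9 15 12 14)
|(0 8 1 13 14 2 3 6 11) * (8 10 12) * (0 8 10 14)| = 18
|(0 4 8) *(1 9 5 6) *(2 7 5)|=|(0 4 8)(1 9 2 7 5 6)|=6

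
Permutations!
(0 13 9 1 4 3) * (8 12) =(0 13 9 1 4 3)(8 12) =[13, 4, 2, 0, 3, 5, 6, 7, 12, 1, 10, 11, 8, 9]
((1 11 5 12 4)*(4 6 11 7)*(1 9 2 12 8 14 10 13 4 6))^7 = ((1 7 6 11 5 8 14 10 13 4 9 2 12))^7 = (1 10 7 13 6 4 11 9 5 2 8 12 14)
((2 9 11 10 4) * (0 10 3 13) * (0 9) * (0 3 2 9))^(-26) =(0 3 11 4)(2 9 10 13)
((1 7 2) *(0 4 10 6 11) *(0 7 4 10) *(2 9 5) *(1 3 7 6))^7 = ((0 10 1 4)(2 3 7 9 5)(6 11))^7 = (0 4 1 10)(2 7 5 3 9)(6 11)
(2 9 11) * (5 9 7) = (2 7 5 9 11) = [0, 1, 7, 3, 4, 9, 6, 5, 8, 11, 10, 2]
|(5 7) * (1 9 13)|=|(1 9 13)(5 7)|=6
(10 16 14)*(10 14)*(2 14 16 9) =(2 14 16 10 9) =[0, 1, 14, 3, 4, 5, 6, 7, 8, 2, 9, 11, 12, 13, 16, 15, 10]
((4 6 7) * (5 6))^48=(7)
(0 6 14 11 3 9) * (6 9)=(0 9)(3 6 14 11)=[9, 1, 2, 6, 4, 5, 14, 7, 8, 0, 10, 3, 12, 13, 11]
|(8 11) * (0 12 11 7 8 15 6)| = |(0 12 11 15 6)(7 8)| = 10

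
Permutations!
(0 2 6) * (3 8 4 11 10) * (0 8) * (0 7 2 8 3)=[8, 1, 6, 7, 11, 5, 3, 2, 4, 9, 0, 10]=(0 8 4 11 10)(2 6 3 7)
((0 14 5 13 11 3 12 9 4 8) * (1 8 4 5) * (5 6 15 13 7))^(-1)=((0 14 1 8)(3 12 9 6 15 13 11)(5 7))^(-1)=(0 8 1 14)(3 11 13 15 6 9 12)(5 7)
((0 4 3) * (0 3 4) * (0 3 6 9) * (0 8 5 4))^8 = (0 3 6 9 8 5 4)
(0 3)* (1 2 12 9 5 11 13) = (0 3)(1 2 12 9 5 11 13) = [3, 2, 12, 0, 4, 11, 6, 7, 8, 5, 10, 13, 9, 1]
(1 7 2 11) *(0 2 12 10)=(0 2 11 1 7 12 10)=[2, 7, 11, 3, 4, 5, 6, 12, 8, 9, 0, 1, 10]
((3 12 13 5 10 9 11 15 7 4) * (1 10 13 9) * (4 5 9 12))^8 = (5 9 15)(7 13 11)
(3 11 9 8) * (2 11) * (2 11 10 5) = (2 10 5)(3 11 9 8) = [0, 1, 10, 11, 4, 2, 6, 7, 3, 8, 5, 9]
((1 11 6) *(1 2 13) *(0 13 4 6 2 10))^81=(0 13 1 11 2 4 6 10)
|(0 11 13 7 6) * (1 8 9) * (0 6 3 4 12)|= |(0 11 13 7 3 4 12)(1 8 9)|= 21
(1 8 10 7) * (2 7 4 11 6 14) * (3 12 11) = (1 8 10 4 3 12 11 6 14 2 7) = [0, 8, 7, 12, 3, 5, 14, 1, 10, 9, 4, 6, 11, 13, 2]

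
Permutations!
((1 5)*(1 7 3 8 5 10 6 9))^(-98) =(1 6)(3 5)(7 8)(9 10)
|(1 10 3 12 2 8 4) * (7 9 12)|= |(1 10 3 7 9 12 2 8 4)|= 9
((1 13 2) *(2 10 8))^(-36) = (1 2 8 10 13)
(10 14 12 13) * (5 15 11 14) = [0, 1, 2, 3, 4, 15, 6, 7, 8, 9, 5, 14, 13, 10, 12, 11] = (5 15 11 14 12 13 10)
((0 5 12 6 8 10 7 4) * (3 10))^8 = (0 4 7 10 3 8 6 12 5) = ((0 5 12 6 8 3 10 7 4))^8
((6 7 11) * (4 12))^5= ((4 12)(6 7 11))^5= (4 12)(6 11 7)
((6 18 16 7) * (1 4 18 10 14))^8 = ((1 4 18 16 7 6 10 14))^8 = (18)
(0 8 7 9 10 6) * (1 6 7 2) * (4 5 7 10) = (10)(0 8 2 1 6)(4 5 7 9) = [8, 6, 1, 3, 5, 7, 0, 9, 2, 4, 10]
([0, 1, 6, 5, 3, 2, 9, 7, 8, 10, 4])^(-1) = (2 5 3 4 10 9 6)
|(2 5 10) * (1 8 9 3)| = 12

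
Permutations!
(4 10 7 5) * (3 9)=(3 9)(4 10 7 5)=[0, 1, 2, 9, 10, 4, 6, 5, 8, 3, 7]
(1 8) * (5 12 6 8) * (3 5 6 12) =[0, 6, 2, 5, 4, 3, 8, 7, 1, 9, 10, 11, 12] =(12)(1 6 8)(3 5)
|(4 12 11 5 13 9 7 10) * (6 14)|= 8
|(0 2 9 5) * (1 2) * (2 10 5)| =4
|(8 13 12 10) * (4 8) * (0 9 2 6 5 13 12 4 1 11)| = |(0 9 2 6 5 13 4 8 12 10 1 11)| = 12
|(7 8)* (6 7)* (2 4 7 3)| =6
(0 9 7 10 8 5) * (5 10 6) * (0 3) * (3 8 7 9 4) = (0 4 3)(5 8 10 7 6) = [4, 1, 2, 0, 3, 8, 5, 6, 10, 9, 7]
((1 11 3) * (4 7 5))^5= ((1 11 3)(4 7 5))^5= (1 3 11)(4 5 7)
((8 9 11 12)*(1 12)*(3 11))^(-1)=(1 11 3 9 8 12)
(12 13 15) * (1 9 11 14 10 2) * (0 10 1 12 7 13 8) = (0 10 2 12 8)(1 9 11 14)(7 13 15) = [10, 9, 12, 3, 4, 5, 6, 13, 0, 11, 2, 14, 8, 15, 1, 7]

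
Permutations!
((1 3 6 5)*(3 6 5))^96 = ((1 6 3 5))^96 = (6)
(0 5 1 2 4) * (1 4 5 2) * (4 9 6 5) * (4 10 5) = (0 2 10 5 9 6 4) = [2, 1, 10, 3, 0, 9, 4, 7, 8, 6, 5]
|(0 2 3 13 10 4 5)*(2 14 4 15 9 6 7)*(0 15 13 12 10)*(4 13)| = 30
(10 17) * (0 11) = [11, 1, 2, 3, 4, 5, 6, 7, 8, 9, 17, 0, 12, 13, 14, 15, 16, 10] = (0 11)(10 17)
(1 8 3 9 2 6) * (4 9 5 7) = (1 8 3 5 7 4 9 2 6) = [0, 8, 6, 5, 9, 7, 1, 4, 3, 2]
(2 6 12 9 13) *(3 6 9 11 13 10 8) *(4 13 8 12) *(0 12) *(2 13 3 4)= (13)(0 12 11 8 4 3 6 2 9 10)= [12, 1, 9, 6, 3, 5, 2, 7, 4, 10, 0, 8, 11, 13]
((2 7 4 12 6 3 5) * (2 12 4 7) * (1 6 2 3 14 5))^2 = (1 14 12 3 6 5 2) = ((1 6 14 5 12 2 3))^2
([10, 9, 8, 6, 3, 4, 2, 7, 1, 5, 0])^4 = [0, 3, 5, 1, 8, 2, 9, 7, 4, 6, 10]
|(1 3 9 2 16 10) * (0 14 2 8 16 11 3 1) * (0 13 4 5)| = 12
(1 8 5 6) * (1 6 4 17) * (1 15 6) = (1 8 5 4 17 15 6) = [0, 8, 2, 3, 17, 4, 1, 7, 5, 9, 10, 11, 12, 13, 14, 6, 16, 15]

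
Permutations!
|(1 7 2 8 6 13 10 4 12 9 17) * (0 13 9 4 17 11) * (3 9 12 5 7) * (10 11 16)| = |(0 13 11)(1 3 9 16 10 17)(2 8 6 12 4 5 7)| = 42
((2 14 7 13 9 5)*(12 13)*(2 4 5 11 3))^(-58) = (2 11 13 7)(3 9 12 14)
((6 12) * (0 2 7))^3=(6 12)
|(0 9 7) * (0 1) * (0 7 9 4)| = 2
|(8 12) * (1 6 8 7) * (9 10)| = |(1 6 8 12 7)(9 10)| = 10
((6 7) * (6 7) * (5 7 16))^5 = ((5 7 16))^5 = (5 16 7)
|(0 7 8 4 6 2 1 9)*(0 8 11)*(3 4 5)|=|(0 7 11)(1 9 8 5 3 4 6 2)|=24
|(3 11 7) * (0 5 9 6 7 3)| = 10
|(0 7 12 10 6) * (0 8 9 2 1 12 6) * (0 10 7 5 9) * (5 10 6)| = 12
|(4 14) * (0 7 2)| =6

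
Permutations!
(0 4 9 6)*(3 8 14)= (0 4 9 6)(3 8 14)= [4, 1, 2, 8, 9, 5, 0, 7, 14, 6, 10, 11, 12, 13, 3]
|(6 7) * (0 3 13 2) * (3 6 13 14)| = |(0 6 7 13 2)(3 14)| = 10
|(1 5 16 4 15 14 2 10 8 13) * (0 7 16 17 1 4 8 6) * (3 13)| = |(0 7 16 8 3 13 4 15 14 2 10 6)(1 5 17)| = 12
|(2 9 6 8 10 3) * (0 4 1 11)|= 12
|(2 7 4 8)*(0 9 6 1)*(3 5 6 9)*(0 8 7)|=14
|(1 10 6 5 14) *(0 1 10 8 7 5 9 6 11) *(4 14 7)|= 14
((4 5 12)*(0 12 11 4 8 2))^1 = ((0 12 8 2)(4 5 11))^1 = (0 12 8 2)(4 5 11)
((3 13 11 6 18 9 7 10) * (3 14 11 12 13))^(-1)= ((6 18 9 7 10 14 11)(12 13))^(-1)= (6 11 14 10 7 9 18)(12 13)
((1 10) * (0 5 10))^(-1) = ((0 5 10 1))^(-1) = (0 1 10 5)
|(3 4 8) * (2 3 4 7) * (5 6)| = 6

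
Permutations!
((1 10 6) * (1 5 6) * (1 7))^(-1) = (1 7 10)(5 6)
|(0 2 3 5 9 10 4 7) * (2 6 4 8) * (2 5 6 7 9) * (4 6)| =14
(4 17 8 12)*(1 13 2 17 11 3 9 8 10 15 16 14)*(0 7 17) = (0 7 17 10 15 16 14 1 13 2)(3 9 8 12 4 11) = [7, 13, 0, 9, 11, 5, 6, 17, 12, 8, 15, 3, 4, 2, 1, 16, 14, 10]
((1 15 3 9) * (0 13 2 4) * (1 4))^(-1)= (0 4 9 3 15 1 2 13)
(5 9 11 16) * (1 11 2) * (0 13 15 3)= [13, 11, 1, 0, 4, 9, 6, 7, 8, 2, 10, 16, 12, 15, 14, 3, 5]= (0 13 15 3)(1 11 16 5 9 2)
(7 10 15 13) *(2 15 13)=[0, 1, 15, 3, 4, 5, 6, 10, 8, 9, 13, 11, 12, 7, 14, 2]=(2 15)(7 10 13)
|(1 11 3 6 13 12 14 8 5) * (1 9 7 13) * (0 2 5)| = |(0 2 5 9 7 13 12 14 8)(1 11 3 6)| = 36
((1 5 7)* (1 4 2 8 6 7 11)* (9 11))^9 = ((1 5 9 11)(2 8 6 7 4))^9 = (1 5 9 11)(2 4 7 6 8)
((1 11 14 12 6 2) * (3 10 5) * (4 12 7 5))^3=((1 11 14 7 5 3 10 4 12 6 2))^3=(1 7 10 6 11 5 4 2 14 3 12)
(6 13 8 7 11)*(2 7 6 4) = (2 7 11 4)(6 13 8) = [0, 1, 7, 3, 2, 5, 13, 11, 6, 9, 10, 4, 12, 8]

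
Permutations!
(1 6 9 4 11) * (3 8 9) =(1 6 3 8 9 4 11) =[0, 6, 2, 8, 11, 5, 3, 7, 9, 4, 10, 1]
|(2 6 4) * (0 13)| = 6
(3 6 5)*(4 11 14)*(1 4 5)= [0, 4, 2, 6, 11, 3, 1, 7, 8, 9, 10, 14, 12, 13, 5]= (1 4 11 14 5 3 6)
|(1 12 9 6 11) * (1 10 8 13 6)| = 15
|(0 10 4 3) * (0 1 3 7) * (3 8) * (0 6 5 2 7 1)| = |(0 10 4 1 8 3)(2 7 6 5)| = 12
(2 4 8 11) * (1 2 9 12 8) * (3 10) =(1 2 4)(3 10)(8 11 9 12) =[0, 2, 4, 10, 1, 5, 6, 7, 11, 12, 3, 9, 8]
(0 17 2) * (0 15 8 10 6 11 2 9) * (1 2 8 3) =[17, 2, 15, 1, 4, 5, 11, 7, 10, 0, 6, 8, 12, 13, 14, 3, 16, 9] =(0 17 9)(1 2 15 3)(6 11 8 10)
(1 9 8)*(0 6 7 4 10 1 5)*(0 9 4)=(0 6 7)(1 4 10)(5 9 8)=[6, 4, 2, 3, 10, 9, 7, 0, 5, 8, 1]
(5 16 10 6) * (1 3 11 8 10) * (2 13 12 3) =(1 2 13 12 3 11 8 10 6 5 16) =[0, 2, 13, 11, 4, 16, 5, 7, 10, 9, 6, 8, 3, 12, 14, 15, 1]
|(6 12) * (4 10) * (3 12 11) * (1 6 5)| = |(1 6 11 3 12 5)(4 10)| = 6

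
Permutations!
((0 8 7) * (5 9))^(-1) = (0 7 8)(5 9)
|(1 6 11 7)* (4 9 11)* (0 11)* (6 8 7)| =15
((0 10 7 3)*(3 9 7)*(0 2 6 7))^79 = ((0 10 3 2 6 7 9))^79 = (0 3 6 9 10 2 7)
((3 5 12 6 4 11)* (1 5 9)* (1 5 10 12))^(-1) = (1 5 9 3 11 4 6 12 10)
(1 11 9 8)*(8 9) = (1 11 8) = [0, 11, 2, 3, 4, 5, 6, 7, 1, 9, 10, 8]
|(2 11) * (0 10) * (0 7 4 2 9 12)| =8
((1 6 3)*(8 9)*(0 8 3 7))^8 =(0 8 9 3 1 6 7)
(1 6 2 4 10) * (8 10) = [0, 6, 4, 3, 8, 5, 2, 7, 10, 9, 1] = (1 6 2 4 8 10)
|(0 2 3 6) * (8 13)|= |(0 2 3 6)(8 13)|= 4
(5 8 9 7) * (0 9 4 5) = (0 9 7)(4 5 8) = [9, 1, 2, 3, 5, 8, 6, 0, 4, 7]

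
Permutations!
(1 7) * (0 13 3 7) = (0 13 3 7 1) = [13, 0, 2, 7, 4, 5, 6, 1, 8, 9, 10, 11, 12, 3]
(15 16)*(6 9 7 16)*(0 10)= (0 10)(6 9 7 16 15)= [10, 1, 2, 3, 4, 5, 9, 16, 8, 7, 0, 11, 12, 13, 14, 6, 15]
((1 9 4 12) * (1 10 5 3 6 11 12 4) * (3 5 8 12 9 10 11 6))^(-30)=((1 10 8 12 11 9))^(-30)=(12)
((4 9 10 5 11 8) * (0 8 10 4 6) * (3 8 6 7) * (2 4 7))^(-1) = ((0 6)(2 4 9 7 3 8)(5 11 10))^(-1) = (0 6)(2 8 3 7 9 4)(5 10 11)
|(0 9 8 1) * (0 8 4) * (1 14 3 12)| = |(0 9 4)(1 8 14 3 12)| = 15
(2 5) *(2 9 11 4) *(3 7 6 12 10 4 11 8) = (2 5 9 8 3 7 6 12 10 4) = [0, 1, 5, 7, 2, 9, 12, 6, 3, 8, 4, 11, 10]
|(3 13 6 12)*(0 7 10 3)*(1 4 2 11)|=28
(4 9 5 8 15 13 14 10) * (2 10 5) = (2 10 4 9)(5 8 15 13 14) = [0, 1, 10, 3, 9, 8, 6, 7, 15, 2, 4, 11, 12, 14, 5, 13]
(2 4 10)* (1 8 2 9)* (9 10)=(10)(1 8 2 4 9)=[0, 8, 4, 3, 9, 5, 6, 7, 2, 1, 10]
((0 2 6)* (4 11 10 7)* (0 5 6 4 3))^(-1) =(0 3 7 10 11 4 2)(5 6)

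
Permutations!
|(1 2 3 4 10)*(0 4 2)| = |(0 4 10 1)(2 3)| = 4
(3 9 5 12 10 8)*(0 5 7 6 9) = [5, 1, 2, 0, 4, 12, 9, 6, 3, 7, 8, 11, 10] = (0 5 12 10 8 3)(6 9 7)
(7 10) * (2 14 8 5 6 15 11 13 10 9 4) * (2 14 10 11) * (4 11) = (2 10 7 9 11 13 4 14 8 5 6 15) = [0, 1, 10, 3, 14, 6, 15, 9, 5, 11, 7, 13, 12, 4, 8, 2]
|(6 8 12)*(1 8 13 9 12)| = 4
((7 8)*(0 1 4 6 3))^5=(7 8)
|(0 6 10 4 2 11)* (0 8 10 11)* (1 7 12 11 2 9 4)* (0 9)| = |(0 6 2 9 4)(1 7 12 11 8 10)| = 30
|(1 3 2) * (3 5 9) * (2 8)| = 6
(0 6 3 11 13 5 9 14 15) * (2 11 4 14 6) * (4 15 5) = (0 2 11 13 4 14 5 9 6 3 15) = [2, 1, 11, 15, 14, 9, 3, 7, 8, 6, 10, 13, 12, 4, 5, 0]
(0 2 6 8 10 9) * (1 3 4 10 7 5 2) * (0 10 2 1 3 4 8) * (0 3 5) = (0 5 1 4 2 6 3 8 7)(9 10) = [5, 4, 6, 8, 2, 1, 3, 0, 7, 10, 9]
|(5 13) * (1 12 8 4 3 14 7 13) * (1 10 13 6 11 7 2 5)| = 30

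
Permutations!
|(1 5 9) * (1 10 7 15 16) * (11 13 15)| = |(1 5 9 10 7 11 13 15 16)| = 9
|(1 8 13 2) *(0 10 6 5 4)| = 20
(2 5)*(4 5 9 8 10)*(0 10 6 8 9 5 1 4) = (0 10)(1 4)(2 5)(6 8) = [10, 4, 5, 3, 1, 2, 8, 7, 6, 9, 0]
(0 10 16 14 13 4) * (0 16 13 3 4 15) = [10, 1, 2, 4, 16, 5, 6, 7, 8, 9, 13, 11, 12, 15, 3, 0, 14] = (0 10 13 15)(3 4 16 14)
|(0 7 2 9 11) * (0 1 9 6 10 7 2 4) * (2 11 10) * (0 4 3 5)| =8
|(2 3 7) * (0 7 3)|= 3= |(0 7 2)|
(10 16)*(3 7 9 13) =[0, 1, 2, 7, 4, 5, 6, 9, 8, 13, 16, 11, 12, 3, 14, 15, 10] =(3 7 9 13)(10 16)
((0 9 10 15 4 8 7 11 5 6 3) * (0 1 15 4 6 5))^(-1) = (0 11 7 8 4 10 9)(1 3 6 15)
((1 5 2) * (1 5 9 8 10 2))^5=((1 9 8 10 2 5))^5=(1 5 2 10 8 9)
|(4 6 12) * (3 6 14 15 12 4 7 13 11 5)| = 10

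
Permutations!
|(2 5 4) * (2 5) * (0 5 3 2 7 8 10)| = 8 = |(0 5 4 3 2 7 8 10)|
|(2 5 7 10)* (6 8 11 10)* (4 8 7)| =|(2 5 4 8 11 10)(6 7)| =6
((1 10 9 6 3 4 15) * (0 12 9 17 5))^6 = ((0 12 9 6 3 4 15 1 10 17 5))^6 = (0 15 12 1 9 10 6 17 3 5 4)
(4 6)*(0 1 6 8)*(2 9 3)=[1, 6, 9, 2, 8, 5, 4, 7, 0, 3]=(0 1 6 4 8)(2 9 3)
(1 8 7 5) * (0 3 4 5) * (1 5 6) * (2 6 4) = (0 3 2 6 1 8 7) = [3, 8, 6, 2, 4, 5, 1, 0, 7]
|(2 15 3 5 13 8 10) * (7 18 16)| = 21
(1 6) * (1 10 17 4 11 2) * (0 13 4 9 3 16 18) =(0 13 4 11 2 1 6 10 17 9 3 16 18) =[13, 6, 1, 16, 11, 5, 10, 7, 8, 3, 17, 2, 12, 4, 14, 15, 18, 9, 0]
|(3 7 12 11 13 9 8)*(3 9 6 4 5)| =|(3 7 12 11 13 6 4 5)(8 9)| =8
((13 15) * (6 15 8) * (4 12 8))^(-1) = (4 13 15 6 8 12)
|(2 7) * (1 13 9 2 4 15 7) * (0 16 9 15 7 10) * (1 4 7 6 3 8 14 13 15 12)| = 14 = |(0 16 9 2 4 6 3 8 14 13 12 1 15 10)|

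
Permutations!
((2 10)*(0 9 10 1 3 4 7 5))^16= (0 7 3 2 9 5 4 1 10)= ((0 9 10 2 1 3 4 7 5))^16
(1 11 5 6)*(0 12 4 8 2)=[12, 11, 0, 3, 8, 6, 1, 7, 2, 9, 10, 5, 4]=(0 12 4 8 2)(1 11 5 6)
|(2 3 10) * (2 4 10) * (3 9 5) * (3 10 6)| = 7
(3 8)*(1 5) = (1 5)(3 8) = [0, 5, 2, 8, 4, 1, 6, 7, 3]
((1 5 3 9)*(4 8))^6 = ((1 5 3 9)(4 8))^6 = (1 3)(5 9)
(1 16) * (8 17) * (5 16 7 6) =[0, 7, 2, 3, 4, 16, 5, 6, 17, 9, 10, 11, 12, 13, 14, 15, 1, 8] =(1 7 6 5 16)(8 17)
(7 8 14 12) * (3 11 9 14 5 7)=(3 11 9 14 12)(5 7 8)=[0, 1, 2, 11, 4, 7, 6, 8, 5, 14, 10, 9, 3, 13, 12]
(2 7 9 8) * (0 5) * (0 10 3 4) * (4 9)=(0 5 10 3 9 8 2 7 4)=[5, 1, 7, 9, 0, 10, 6, 4, 2, 8, 3]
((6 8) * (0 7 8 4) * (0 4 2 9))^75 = (0 6)(2 7)(8 9)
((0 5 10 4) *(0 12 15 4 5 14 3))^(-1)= (0 3 14)(4 15 12)(5 10)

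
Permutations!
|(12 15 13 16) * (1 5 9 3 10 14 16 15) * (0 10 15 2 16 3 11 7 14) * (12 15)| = 8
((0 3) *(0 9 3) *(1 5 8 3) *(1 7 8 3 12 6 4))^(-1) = (1 4 6 12 8 7 9 3 5)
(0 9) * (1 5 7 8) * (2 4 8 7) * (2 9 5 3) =(0 5 9)(1 3 2 4 8) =[5, 3, 4, 2, 8, 9, 6, 7, 1, 0]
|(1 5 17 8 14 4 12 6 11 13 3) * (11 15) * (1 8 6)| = 12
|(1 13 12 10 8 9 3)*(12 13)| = 6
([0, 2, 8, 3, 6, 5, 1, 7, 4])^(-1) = (1 6 4 8 2)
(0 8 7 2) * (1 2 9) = [8, 2, 0, 3, 4, 5, 6, 9, 7, 1] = (0 8 7 9 1 2)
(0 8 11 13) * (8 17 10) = (0 17 10 8 11 13) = [17, 1, 2, 3, 4, 5, 6, 7, 11, 9, 8, 13, 12, 0, 14, 15, 16, 10]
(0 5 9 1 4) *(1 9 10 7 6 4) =(0 5 10 7 6 4) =[5, 1, 2, 3, 0, 10, 4, 6, 8, 9, 7]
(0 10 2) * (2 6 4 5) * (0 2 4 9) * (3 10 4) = [4, 1, 2, 10, 5, 3, 9, 7, 8, 0, 6] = (0 4 5 3 10 6 9)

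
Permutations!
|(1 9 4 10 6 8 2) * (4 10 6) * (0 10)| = 8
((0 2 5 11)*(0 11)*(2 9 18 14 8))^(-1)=((0 9 18 14 8 2 5))^(-1)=(0 5 2 8 14 18 9)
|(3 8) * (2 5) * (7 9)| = 2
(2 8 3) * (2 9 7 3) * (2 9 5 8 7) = [0, 1, 7, 5, 4, 8, 6, 3, 9, 2] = (2 7 3 5 8 9)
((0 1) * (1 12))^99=((0 12 1))^99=(12)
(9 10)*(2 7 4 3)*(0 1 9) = (0 1 9 10)(2 7 4 3) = [1, 9, 7, 2, 3, 5, 6, 4, 8, 10, 0]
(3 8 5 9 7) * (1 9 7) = (1 9)(3 8 5 7) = [0, 9, 2, 8, 4, 7, 6, 3, 5, 1]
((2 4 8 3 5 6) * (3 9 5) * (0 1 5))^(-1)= (0 9 8 4 2 6 5 1)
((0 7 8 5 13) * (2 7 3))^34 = (0 13 5 8 7 2 3)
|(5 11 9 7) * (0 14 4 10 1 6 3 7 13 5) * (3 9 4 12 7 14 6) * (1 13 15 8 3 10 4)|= 45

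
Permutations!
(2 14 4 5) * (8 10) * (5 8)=[0, 1, 14, 3, 8, 2, 6, 7, 10, 9, 5, 11, 12, 13, 4]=(2 14 4 8 10 5)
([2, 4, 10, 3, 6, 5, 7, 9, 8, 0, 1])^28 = [4, 9, 6, 3, 0, 5, 2, 10, 8, 1, 7]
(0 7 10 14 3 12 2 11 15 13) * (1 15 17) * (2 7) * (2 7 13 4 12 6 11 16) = (0 7 10 14 3 6 11 17 1 15 4 12 13)(2 16) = [7, 15, 16, 6, 12, 5, 11, 10, 8, 9, 14, 17, 13, 0, 3, 4, 2, 1]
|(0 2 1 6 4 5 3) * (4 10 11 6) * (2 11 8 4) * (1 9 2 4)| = |(0 11 6 10 8 1 4 5 3)(2 9)| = 18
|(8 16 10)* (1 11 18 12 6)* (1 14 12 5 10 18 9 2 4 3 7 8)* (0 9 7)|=|(0 9 2 4 3)(1 11 7 8 16 18 5 10)(6 14 12)|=120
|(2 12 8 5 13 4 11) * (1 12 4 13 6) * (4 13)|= |(1 12 8 5 6)(2 13 4 11)|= 20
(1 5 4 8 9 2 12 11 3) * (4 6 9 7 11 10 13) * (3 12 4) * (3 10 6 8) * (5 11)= (1 11 12 6 9 2 4 3)(5 8 7)(10 13)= [0, 11, 4, 1, 3, 8, 9, 5, 7, 2, 13, 12, 6, 10]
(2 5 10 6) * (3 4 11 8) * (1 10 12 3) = (1 10 6 2 5 12 3 4 11 8) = [0, 10, 5, 4, 11, 12, 2, 7, 1, 9, 6, 8, 3]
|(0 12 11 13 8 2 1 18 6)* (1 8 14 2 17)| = |(0 12 11 13 14 2 8 17 1 18 6)| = 11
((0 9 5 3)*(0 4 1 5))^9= (0 9)(1 5 3 4)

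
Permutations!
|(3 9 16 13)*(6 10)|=4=|(3 9 16 13)(6 10)|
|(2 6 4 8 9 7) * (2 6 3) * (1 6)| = |(1 6 4 8 9 7)(2 3)| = 6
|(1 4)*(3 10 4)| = 4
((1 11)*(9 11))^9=((1 9 11))^9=(11)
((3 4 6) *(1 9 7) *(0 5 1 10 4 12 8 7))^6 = ((0 5 1 9)(3 12 8 7 10 4 6))^6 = (0 1)(3 6 4 10 7 8 12)(5 9)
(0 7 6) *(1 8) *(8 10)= (0 7 6)(1 10 8)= [7, 10, 2, 3, 4, 5, 0, 6, 1, 9, 8]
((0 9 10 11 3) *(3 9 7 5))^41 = ((0 7 5 3)(9 10 11))^41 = (0 7 5 3)(9 11 10)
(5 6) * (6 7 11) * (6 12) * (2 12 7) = (2 12 6 5)(7 11) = [0, 1, 12, 3, 4, 2, 5, 11, 8, 9, 10, 7, 6]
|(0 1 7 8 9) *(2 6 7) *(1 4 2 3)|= 14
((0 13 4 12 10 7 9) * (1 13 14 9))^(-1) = (0 9 14)(1 7 10 12 4 13) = ((0 14 9)(1 13 4 12 10 7))^(-1)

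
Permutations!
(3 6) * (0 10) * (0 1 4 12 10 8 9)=(0 8 9)(1 4 12 10)(3 6)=[8, 4, 2, 6, 12, 5, 3, 7, 9, 0, 1, 11, 10]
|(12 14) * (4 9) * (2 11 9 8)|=10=|(2 11 9 4 8)(12 14)|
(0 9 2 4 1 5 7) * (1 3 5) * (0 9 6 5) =(0 6 5 7 9 2 4 3) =[6, 1, 4, 0, 3, 7, 5, 9, 8, 2]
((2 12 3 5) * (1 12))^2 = (1 3 2 12 5)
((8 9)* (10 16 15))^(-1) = ((8 9)(10 16 15))^(-1) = (8 9)(10 15 16)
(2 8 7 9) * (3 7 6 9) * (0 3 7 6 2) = (0 3 6 9)(2 8) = [3, 1, 8, 6, 4, 5, 9, 7, 2, 0]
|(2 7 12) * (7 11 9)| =|(2 11 9 7 12)| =5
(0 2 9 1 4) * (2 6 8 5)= (0 6 8 5 2 9 1 4)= [6, 4, 9, 3, 0, 2, 8, 7, 5, 1]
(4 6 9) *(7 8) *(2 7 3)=(2 7 8 3)(4 6 9)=[0, 1, 7, 2, 6, 5, 9, 8, 3, 4]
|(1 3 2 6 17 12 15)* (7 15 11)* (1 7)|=14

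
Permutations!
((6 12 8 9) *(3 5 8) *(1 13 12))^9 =(1 13 12 3 5 8 9 6)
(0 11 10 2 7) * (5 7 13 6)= (0 11 10 2 13 6 5 7)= [11, 1, 13, 3, 4, 7, 5, 0, 8, 9, 2, 10, 12, 6]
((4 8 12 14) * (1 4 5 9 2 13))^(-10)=(1 13 2 9 5 14 12 8 4)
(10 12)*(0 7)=(0 7)(10 12)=[7, 1, 2, 3, 4, 5, 6, 0, 8, 9, 12, 11, 10]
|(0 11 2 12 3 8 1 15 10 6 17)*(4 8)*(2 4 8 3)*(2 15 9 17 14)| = 24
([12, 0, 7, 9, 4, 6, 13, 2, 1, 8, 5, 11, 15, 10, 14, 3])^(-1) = (0 1 8 9 3 15 12)(2 7)(5 10 13 6)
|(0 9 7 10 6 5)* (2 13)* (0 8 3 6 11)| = 20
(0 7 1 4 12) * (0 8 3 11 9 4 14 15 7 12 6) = (0 12 8 3 11 9 4 6)(1 14 15 7) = [12, 14, 2, 11, 6, 5, 0, 1, 3, 4, 10, 9, 8, 13, 15, 7]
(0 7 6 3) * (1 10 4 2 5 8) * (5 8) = (0 7 6 3)(1 10 4 2 8) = [7, 10, 8, 0, 2, 5, 3, 6, 1, 9, 4]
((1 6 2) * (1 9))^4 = (9)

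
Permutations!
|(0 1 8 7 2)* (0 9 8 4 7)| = |(0 1 4 7 2 9 8)| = 7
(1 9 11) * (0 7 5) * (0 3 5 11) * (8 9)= [7, 8, 2, 5, 4, 3, 6, 11, 9, 0, 10, 1]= (0 7 11 1 8 9)(3 5)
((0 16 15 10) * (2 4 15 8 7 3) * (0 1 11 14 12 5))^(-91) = (0 15)(1 8)(2 12)(3 14)(4 5)(7 11)(10 16) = ((0 16 8 7 3 2 4 15 10 1 11 14 12 5))^(-91)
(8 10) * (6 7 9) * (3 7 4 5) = (3 7 9 6 4 5)(8 10) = [0, 1, 2, 7, 5, 3, 4, 9, 10, 6, 8]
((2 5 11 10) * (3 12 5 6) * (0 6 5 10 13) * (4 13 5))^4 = (0 10)(2 6)(3 4)(12 13)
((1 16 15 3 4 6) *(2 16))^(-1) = (1 6 4 3 15 16 2)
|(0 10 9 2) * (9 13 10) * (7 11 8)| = |(0 9 2)(7 11 8)(10 13)| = 6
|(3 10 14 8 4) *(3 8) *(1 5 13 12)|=12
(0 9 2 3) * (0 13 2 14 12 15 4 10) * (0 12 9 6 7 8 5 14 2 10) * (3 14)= [6, 1, 14, 13, 0, 3, 7, 8, 5, 2, 12, 11, 15, 10, 9, 4]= (0 6 7 8 5 3 13 10 12 15 4)(2 14 9)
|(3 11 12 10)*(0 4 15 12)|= |(0 4 15 12 10 3 11)|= 7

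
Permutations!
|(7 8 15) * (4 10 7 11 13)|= |(4 10 7 8 15 11 13)|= 7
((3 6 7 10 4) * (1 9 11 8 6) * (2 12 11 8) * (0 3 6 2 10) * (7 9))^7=(0 7 1 3)(2 8 9 6 4 10 11 12)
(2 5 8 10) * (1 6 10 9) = (1 6 10 2 5 8 9) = [0, 6, 5, 3, 4, 8, 10, 7, 9, 1, 2]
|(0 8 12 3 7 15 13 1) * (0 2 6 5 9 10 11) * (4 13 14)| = 16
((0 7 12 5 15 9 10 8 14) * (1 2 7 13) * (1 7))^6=(0 9 7 8 5)(10 12 14 15 13)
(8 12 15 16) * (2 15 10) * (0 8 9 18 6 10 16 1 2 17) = (0 8 12 16 9 18 6 10 17)(1 2 15) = [8, 2, 15, 3, 4, 5, 10, 7, 12, 18, 17, 11, 16, 13, 14, 1, 9, 0, 6]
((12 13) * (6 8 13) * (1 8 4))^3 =(1 12)(4 13)(6 8)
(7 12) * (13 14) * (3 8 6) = (3 8 6)(7 12)(13 14) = [0, 1, 2, 8, 4, 5, 3, 12, 6, 9, 10, 11, 7, 14, 13]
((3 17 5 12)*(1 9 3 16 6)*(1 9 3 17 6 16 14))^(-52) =((1 3 6 9 17 5 12 14))^(-52) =(1 17)(3 5)(6 12)(9 14)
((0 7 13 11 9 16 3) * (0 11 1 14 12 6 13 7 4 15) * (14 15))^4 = ((0 4 14 12 6 13 1 15)(3 11 9 16))^4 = (16)(0 6)(1 14)(4 13)(12 15)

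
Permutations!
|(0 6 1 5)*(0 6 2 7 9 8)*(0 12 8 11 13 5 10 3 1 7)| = 6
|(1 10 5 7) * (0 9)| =|(0 9)(1 10 5 7)| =4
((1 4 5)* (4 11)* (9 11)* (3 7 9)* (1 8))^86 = (1 5 11 7)(3 8 4 9)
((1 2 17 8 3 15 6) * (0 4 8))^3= ((0 4 8 3 15 6 1 2 17))^3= (0 3 1)(2 4 15)(6 17 8)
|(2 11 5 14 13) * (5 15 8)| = |(2 11 15 8 5 14 13)| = 7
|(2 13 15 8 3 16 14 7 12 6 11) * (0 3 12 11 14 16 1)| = 9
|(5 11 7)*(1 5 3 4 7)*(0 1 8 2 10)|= 21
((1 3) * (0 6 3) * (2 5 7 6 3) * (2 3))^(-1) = (0 1 3 6 7 5 2)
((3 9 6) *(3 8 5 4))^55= (3 9 6 8 5 4)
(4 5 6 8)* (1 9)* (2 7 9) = (1 2 7 9)(4 5 6 8) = [0, 2, 7, 3, 5, 6, 8, 9, 4, 1]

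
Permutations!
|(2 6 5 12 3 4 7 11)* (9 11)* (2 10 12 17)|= 28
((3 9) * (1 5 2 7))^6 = ((1 5 2 7)(3 9))^6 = (9)(1 2)(5 7)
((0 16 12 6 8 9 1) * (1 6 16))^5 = ((0 1)(6 8 9)(12 16))^5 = (0 1)(6 9 8)(12 16)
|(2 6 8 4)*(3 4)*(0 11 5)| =|(0 11 5)(2 6 8 3 4)| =15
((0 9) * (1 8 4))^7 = ((0 9)(1 8 4))^7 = (0 9)(1 8 4)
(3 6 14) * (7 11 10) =(3 6 14)(7 11 10) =[0, 1, 2, 6, 4, 5, 14, 11, 8, 9, 7, 10, 12, 13, 3]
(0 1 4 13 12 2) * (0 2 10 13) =[1, 4, 2, 3, 0, 5, 6, 7, 8, 9, 13, 11, 10, 12] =(0 1 4)(10 13 12)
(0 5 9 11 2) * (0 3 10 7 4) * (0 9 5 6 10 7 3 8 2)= (0 6 10 3 7 4 9 11)(2 8)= [6, 1, 8, 7, 9, 5, 10, 4, 2, 11, 3, 0]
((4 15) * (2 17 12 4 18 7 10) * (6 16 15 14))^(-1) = (2 10 7 18 15 16 6 14 4 12 17)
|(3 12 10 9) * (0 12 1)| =|(0 12 10 9 3 1)| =6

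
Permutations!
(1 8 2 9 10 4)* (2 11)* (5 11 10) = (1 8 10 4)(2 9 5 11) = [0, 8, 9, 3, 1, 11, 6, 7, 10, 5, 4, 2]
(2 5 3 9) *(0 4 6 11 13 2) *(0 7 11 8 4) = (2 5 3 9 7 11 13)(4 6 8) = [0, 1, 5, 9, 6, 3, 8, 11, 4, 7, 10, 13, 12, 2]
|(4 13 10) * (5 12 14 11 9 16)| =6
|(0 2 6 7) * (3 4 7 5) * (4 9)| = |(0 2 6 5 3 9 4 7)| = 8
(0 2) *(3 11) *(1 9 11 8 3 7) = [2, 9, 0, 8, 4, 5, 6, 1, 3, 11, 10, 7] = (0 2)(1 9 11 7)(3 8)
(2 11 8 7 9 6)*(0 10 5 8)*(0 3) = (0 10 5 8 7 9 6 2 11 3) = [10, 1, 11, 0, 4, 8, 2, 9, 7, 6, 5, 3]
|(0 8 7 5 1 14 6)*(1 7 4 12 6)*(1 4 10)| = |(0 8 10 1 14 4 12 6)(5 7)| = 8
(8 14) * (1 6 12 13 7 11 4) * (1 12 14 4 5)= [0, 6, 2, 3, 12, 1, 14, 11, 4, 9, 10, 5, 13, 7, 8]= (1 6 14 8 4 12 13 7 11 5)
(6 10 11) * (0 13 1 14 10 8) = (0 13 1 14 10 11 6 8) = [13, 14, 2, 3, 4, 5, 8, 7, 0, 9, 11, 6, 12, 1, 10]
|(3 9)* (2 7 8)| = 6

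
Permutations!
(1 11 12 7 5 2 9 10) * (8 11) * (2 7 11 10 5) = [0, 8, 9, 3, 4, 7, 6, 2, 10, 5, 1, 12, 11] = (1 8 10)(2 9 5 7)(11 12)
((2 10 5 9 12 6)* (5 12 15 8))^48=(15)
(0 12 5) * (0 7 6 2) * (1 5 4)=(0 12 4 1 5 7 6 2)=[12, 5, 0, 3, 1, 7, 2, 6, 8, 9, 10, 11, 4]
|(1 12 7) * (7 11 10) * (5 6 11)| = |(1 12 5 6 11 10 7)| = 7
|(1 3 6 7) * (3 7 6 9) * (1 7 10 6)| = 6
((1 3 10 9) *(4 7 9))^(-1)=((1 3 10 4 7 9))^(-1)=(1 9 7 4 10 3)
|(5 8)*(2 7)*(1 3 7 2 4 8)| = |(1 3 7 4 8 5)| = 6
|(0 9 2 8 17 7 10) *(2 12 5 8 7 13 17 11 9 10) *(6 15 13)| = |(0 10)(2 7)(5 8 11 9 12)(6 15 13 17)| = 20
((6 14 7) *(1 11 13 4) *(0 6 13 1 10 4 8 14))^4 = (14)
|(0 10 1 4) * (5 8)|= |(0 10 1 4)(5 8)|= 4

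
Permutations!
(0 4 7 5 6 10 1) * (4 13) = (0 13 4 7 5 6 10 1) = [13, 0, 2, 3, 7, 6, 10, 5, 8, 9, 1, 11, 12, 4]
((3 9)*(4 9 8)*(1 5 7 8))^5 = ((1 5 7 8 4 9 3))^5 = (1 9 8 5 3 4 7)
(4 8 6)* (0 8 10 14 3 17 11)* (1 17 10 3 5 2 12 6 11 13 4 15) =[8, 17, 12, 10, 3, 2, 15, 7, 11, 9, 14, 0, 6, 4, 5, 1, 16, 13] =(0 8 11)(1 17 13 4 3 10 14 5 2 12 6 15)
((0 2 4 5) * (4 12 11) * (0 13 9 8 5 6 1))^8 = ((0 2 12 11 4 6 1)(5 13 9 8))^8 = (13)(0 2 12 11 4 6 1)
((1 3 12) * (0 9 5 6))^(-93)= (12)(0 6 5 9)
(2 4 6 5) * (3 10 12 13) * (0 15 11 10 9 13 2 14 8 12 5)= (0 15 11 10 5 14 8 12 2 4 6)(3 9 13)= [15, 1, 4, 9, 6, 14, 0, 7, 12, 13, 5, 10, 2, 3, 8, 11]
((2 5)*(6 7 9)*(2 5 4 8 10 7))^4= (2 7 4 9 8 6 10)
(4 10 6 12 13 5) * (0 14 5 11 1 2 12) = (0 14 5 4 10 6)(1 2 12 13 11) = [14, 2, 12, 3, 10, 4, 0, 7, 8, 9, 6, 1, 13, 11, 5]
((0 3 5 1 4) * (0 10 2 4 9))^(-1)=(0 9 1 5 3)(2 10 4)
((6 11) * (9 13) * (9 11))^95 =(6 11 13 9)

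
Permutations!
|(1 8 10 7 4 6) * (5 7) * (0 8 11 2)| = |(0 8 10 5 7 4 6 1 11 2)| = 10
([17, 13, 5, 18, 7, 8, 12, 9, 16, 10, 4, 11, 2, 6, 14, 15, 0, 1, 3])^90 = (18)(4 9)(7 10)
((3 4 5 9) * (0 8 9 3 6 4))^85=((0 8 9 6 4 5 3))^85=(0 8 9 6 4 5 3)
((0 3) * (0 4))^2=(0 4 3)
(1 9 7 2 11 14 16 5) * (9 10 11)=(1 10 11 14 16 5)(2 9 7)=[0, 10, 9, 3, 4, 1, 6, 2, 8, 7, 11, 14, 12, 13, 16, 15, 5]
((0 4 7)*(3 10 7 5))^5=((0 4 5 3 10 7))^5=(0 7 10 3 5 4)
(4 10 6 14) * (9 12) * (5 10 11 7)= (4 11 7 5 10 6 14)(9 12)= [0, 1, 2, 3, 11, 10, 14, 5, 8, 12, 6, 7, 9, 13, 4]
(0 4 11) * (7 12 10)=[4, 1, 2, 3, 11, 5, 6, 12, 8, 9, 7, 0, 10]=(0 4 11)(7 12 10)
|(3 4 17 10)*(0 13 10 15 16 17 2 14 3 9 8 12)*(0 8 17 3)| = |(0 13 10 9 17 15 16 3 4 2 14)(8 12)| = 22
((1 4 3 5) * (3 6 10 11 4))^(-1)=(1 5 3)(4 11 10 6)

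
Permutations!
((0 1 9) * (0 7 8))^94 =(0 8 7 9 1)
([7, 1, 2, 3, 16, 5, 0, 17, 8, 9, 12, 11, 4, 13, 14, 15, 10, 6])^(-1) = [6, 1, 2, 3, 12, 5, 17, 0, 8, 9, 16, 11, 10, 13, 14, 15, 4, 7]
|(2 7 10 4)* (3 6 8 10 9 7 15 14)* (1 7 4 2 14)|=|(1 7 9 4 14 3 6 8 10 2 15)|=11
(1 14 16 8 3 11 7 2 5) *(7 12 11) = (1 14 16 8 3 7 2 5)(11 12) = [0, 14, 5, 7, 4, 1, 6, 2, 3, 9, 10, 12, 11, 13, 16, 15, 8]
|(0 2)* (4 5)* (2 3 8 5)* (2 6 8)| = |(0 3 2)(4 6 8 5)| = 12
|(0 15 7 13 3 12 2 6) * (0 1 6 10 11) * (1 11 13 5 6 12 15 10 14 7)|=|(0 10 13 3 15 1 12 2 14 7 5 6 11)|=13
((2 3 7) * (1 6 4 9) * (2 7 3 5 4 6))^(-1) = (1 9 4 5 2)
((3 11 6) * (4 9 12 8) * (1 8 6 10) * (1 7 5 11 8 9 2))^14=(1 4 3 12)(2 8 6 9)(5 10)(7 11)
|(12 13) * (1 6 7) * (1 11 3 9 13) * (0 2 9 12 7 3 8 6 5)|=|(0 2 9 13 7 11 8 6 3 12 1 5)|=12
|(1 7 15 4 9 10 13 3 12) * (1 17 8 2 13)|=|(1 7 15 4 9 10)(2 13 3 12 17 8)|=6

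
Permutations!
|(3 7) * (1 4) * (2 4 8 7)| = |(1 8 7 3 2 4)| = 6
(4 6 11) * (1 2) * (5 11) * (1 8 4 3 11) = (1 2 8 4 6 5)(3 11) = [0, 2, 8, 11, 6, 1, 5, 7, 4, 9, 10, 3]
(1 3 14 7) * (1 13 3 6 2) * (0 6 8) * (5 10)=(0 6 2 1 8)(3 14 7 13)(5 10)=[6, 8, 1, 14, 4, 10, 2, 13, 0, 9, 5, 11, 12, 3, 7]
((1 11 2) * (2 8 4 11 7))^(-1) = ((1 7 2)(4 11 8))^(-1) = (1 2 7)(4 8 11)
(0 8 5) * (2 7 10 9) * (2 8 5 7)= (0 5)(7 10 9 8)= [5, 1, 2, 3, 4, 0, 6, 10, 7, 8, 9]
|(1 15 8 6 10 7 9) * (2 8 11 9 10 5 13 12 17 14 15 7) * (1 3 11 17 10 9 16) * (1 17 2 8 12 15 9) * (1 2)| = 30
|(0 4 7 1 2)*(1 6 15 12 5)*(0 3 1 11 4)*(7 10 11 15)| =|(1 2 3)(4 10 11)(5 15 12)(6 7)| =6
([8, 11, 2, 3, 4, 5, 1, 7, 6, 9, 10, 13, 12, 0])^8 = [6, 13, 2, 3, 4, 5, 11, 7, 1, 9, 10, 0, 12, 8]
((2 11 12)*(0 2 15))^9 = (0 15 12 11 2)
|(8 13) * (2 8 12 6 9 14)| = 7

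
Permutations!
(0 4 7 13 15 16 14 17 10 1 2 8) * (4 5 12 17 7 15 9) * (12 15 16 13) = (0 5 15 13 9 4 16 14 7 12 17 10 1 2 8) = [5, 2, 8, 3, 16, 15, 6, 12, 0, 4, 1, 11, 17, 9, 7, 13, 14, 10]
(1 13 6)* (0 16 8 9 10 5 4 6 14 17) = (0 16 8 9 10 5 4 6 1 13 14 17) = [16, 13, 2, 3, 6, 4, 1, 7, 9, 10, 5, 11, 12, 14, 17, 15, 8, 0]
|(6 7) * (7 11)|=3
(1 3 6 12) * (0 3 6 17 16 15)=[3, 6, 2, 17, 4, 5, 12, 7, 8, 9, 10, 11, 1, 13, 14, 0, 15, 16]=(0 3 17 16 15)(1 6 12)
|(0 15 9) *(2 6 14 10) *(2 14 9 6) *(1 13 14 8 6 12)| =|(0 15 12 1 13 14 10 8 6 9)| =10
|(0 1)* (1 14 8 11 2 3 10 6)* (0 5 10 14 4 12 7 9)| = 20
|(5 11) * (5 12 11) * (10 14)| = 2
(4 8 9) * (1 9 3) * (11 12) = (1 9 4 8 3)(11 12) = [0, 9, 2, 1, 8, 5, 6, 7, 3, 4, 10, 12, 11]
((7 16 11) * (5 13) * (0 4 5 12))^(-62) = (0 13 4 12 5)(7 16 11)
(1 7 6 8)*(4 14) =(1 7 6 8)(4 14) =[0, 7, 2, 3, 14, 5, 8, 6, 1, 9, 10, 11, 12, 13, 4]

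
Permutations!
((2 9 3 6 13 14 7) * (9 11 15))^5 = (2 6 11 13 15 14 9 7 3)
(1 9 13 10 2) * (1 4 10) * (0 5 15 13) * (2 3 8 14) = (0 5 15 13 1 9)(2 4 10 3 8 14) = [5, 9, 4, 8, 10, 15, 6, 7, 14, 0, 3, 11, 12, 1, 2, 13]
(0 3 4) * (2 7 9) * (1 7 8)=(0 3 4)(1 7 9 2 8)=[3, 7, 8, 4, 0, 5, 6, 9, 1, 2]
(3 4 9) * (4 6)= (3 6 4 9)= [0, 1, 2, 6, 9, 5, 4, 7, 8, 3]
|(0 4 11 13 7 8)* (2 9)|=|(0 4 11 13 7 8)(2 9)|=6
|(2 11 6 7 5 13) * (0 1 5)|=8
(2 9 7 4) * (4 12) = (2 9 7 12 4) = [0, 1, 9, 3, 2, 5, 6, 12, 8, 7, 10, 11, 4]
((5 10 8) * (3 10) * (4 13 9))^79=(3 5 8 10)(4 13 9)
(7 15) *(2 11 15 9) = (2 11 15 7 9) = [0, 1, 11, 3, 4, 5, 6, 9, 8, 2, 10, 15, 12, 13, 14, 7]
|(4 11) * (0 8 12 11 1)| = 6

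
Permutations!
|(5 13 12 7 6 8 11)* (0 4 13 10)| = 10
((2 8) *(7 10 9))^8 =(7 9 10)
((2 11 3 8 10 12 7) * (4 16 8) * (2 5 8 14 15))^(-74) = (2 4 15 3 14 11 16)(5 8 10 12 7)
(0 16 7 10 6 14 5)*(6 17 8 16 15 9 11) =(0 15 9 11 6 14 5)(7 10 17 8 16) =[15, 1, 2, 3, 4, 0, 14, 10, 16, 11, 17, 6, 12, 13, 5, 9, 7, 8]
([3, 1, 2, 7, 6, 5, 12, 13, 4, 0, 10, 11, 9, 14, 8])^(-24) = (0 4 7 12 14)(3 6 13 9 8)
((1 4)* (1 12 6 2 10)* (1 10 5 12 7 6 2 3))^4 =(1 3 6 7 4)(2 5 12)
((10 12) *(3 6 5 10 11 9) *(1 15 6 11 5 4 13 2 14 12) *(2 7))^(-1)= (1 10 5 12 14 2 7 13 4 6 15)(3 9 11)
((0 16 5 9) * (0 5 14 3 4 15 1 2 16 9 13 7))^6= (0 9 5 13 7)(1 15 4 3 14 16 2)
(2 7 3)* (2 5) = (2 7 3 5) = [0, 1, 7, 5, 4, 2, 6, 3]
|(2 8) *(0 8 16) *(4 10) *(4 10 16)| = 5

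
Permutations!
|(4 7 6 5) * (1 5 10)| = |(1 5 4 7 6 10)| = 6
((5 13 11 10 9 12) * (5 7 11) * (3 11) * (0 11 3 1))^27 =(0 1 7 12 9 10 11)(5 13)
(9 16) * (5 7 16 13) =(5 7 16 9 13) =[0, 1, 2, 3, 4, 7, 6, 16, 8, 13, 10, 11, 12, 5, 14, 15, 9]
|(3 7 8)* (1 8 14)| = 5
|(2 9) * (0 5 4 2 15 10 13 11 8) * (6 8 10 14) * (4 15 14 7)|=30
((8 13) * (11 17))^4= (17)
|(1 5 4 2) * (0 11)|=4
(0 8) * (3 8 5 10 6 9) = [5, 1, 2, 8, 4, 10, 9, 7, 0, 3, 6] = (0 5 10 6 9 3 8)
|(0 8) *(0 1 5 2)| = 5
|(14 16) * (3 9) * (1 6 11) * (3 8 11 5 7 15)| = 18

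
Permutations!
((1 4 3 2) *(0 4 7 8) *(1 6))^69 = ((0 4 3 2 6 1 7 8))^69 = (0 1 3 8 6 4 7 2)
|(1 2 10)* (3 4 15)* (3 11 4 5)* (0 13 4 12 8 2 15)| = |(0 13 4)(1 15 11 12 8 2 10)(3 5)| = 42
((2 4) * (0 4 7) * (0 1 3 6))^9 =(0 2 1 6 4 7 3)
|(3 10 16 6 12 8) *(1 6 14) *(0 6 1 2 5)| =|(0 6 12 8 3 10 16 14 2 5)| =10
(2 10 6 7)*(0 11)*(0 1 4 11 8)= (0 8)(1 4 11)(2 10 6 7)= [8, 4, 10, 3, 11, 5, 7, 2, 0, 9, 6, 1]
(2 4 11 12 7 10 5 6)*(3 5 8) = [0, 1, 4, 5, 11, 6, 2, 10, 3, 9, 8, 12, 7] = (2 4 11 12 7 10 8 3 5 6)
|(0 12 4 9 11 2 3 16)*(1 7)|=8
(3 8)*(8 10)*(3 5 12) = (3 10 8 5 12) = [0, 1, 2, 10, 4, 12, 6, 7, 5, 9, 8, 11, 3]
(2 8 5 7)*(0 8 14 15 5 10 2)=[8, 1, 14, 3, 4, 7, 6, 0, 10, 9, 2, 11, 12, 13, 15, 5]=(0 8 10 2 14 15 5 7)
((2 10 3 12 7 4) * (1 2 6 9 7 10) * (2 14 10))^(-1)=((1 14 10 3 12 2)(4 6 9 7))^(-1)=(1 2 12 3 10 14)(4 7 9 6)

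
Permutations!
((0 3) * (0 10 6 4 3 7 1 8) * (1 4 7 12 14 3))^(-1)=(0 8 1 4 7 6 10 3 14 12)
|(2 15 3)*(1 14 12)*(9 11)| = 6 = |(1 14 12)(2 15 3)(9 11)|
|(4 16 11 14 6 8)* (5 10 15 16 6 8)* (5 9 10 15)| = 10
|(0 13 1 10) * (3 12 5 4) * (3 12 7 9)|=12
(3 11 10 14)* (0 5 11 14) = (0 5 11 10)(3 14) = [5, 1, 2, 14, 4, 11, 6, 7, 8, 9, 0, 10, 12, 13, 3]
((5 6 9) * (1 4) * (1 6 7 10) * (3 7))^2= (1 6 5 7)(3 10 4 9)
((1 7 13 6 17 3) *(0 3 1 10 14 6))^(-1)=(0 13 7 1 17 6 14 10 3)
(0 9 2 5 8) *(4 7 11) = [9, 1, 5, 3, 7, 8, 6, 11, 0, 2, 10, 4] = (0 9 2 5 8)(4 7 11)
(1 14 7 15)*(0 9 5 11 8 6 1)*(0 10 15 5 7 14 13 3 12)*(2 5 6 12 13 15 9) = (0 2 5 11 8 12)(1 15 10 9 7 6)(3 13) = [2, 15, 5, 13, 4, 11, 1, 6, 12, 7, 9, 8, 0, 3, 14, 10]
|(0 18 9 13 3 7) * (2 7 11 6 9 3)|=|(0 18 3 11 6 9 13 2 7)|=9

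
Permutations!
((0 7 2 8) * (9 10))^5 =(0 7 2 8)(9 10)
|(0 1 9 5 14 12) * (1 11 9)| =6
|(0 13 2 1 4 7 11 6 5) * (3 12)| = |(0 13 2 1 4 7 11 6 5)(3 12)| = 18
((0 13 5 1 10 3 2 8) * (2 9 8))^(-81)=((0 13 5 1 10 3 9 8))^(-81)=(0 8 9 3 10 1 5 13)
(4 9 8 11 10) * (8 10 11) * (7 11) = (4 9 10)(7 11) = [0, 1, 2, 3, 9, 5, 6, 11, 8, 10, 4, 7]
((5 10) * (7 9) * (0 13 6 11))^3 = (0 11 6 13)(5 10)(7 9) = ((0 13 6 11)(5 10)(7 9))^3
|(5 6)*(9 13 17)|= 6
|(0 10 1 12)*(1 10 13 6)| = |(0 13 6 1 12)| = 5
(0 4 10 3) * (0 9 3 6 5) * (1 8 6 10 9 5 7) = (10)(0 4 9 3 5)(1 8 6 7) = [4, 8, 2, 5, 9, 0, 7, 1, 6, 3, 10]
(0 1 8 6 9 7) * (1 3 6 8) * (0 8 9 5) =(0 3 6 5)(7 8 9) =[3, 1, 2, 6, 4, 0, 5, 8, 9, 7]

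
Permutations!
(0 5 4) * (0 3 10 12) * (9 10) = (0 5 4 3 9 10 12) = [5, 1, 2, 9, 3, 4, 6, 7, 8, 10, 12, 11, 0]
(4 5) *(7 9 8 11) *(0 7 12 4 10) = (0 7 9 8 11 12 4 5 10) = [7, 1, 2, 3, 5, 10, 6, 9, 11, 8, 0, 12, 4]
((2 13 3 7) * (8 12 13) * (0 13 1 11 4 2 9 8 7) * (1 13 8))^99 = (0 3 13 12 8)(1 2)(4 9)(7 11)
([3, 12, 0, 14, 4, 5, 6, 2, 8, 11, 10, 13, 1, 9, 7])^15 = [0, 12, 2, 3, 4, 5, 6, 7, 8, 9, 10, 11, 1, 13, 14]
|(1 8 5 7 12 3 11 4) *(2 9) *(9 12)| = 10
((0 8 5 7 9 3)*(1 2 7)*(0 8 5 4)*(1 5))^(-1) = (0 4 8 3 9 7 2 1)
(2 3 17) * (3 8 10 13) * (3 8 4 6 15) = (2 4 6 15 3 17)(8 10 13) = [0, 1, 4, 17, 6, 5, 15, 7, 10, 9, 13, 11, 12, 8, 14, 3, 16, 2]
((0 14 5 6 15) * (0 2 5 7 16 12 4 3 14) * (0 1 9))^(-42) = ((0 1 9)(2 5 6 15)(3 14 7 16 12 4))^(-42) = (16)(2 6)(5 15)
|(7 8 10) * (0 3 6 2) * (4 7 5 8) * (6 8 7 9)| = |(0 3 8 10 5 7 4 9 6 2)| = 10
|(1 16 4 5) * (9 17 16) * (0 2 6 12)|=12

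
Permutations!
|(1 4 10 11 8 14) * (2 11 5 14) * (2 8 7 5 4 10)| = |(1 10 4 2 11 7 5 14)| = 8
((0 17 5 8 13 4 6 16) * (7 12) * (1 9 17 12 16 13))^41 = ((0 12 7 16)(1 9 17 5 8)(4 6 13))^41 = (0 12 7 16)(1 9 17 5 8)(4 13 6)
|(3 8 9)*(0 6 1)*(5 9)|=12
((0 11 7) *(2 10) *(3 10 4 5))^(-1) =(0 7 11)(2 10 3 5 4)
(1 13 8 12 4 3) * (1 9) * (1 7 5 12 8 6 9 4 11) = (1 13 6 9 7 5 12 11)(3 4) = [0, 13, 2, 4, 3, 12, 9, 5, 8, 7, 10, 1, 11, 6]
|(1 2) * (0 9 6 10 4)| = |(0 9 6 10 4)(1 2)| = 10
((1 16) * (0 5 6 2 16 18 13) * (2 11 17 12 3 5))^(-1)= (0 13 18 1 16 2)(3 12 17 11 6 5)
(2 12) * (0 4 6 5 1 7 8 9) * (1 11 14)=[4, 7, 12, 3, 6, 11, 5, 8, 9, 0, 10, 14, 2, 13, 1]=(0 4 6 5 11 14 1 7 8 9)(2 12)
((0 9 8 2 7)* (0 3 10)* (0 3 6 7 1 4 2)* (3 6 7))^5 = (0 8 9)(1 2 4)(3 6 10) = ((0 9 8)(1 4 2)(3 10 6))^5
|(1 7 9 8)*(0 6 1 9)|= |(0 6 1 7)(8 9)|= 4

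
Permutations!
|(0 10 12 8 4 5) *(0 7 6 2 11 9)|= |(0 10 12 8 4 5 7 6 2 11 9)|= 11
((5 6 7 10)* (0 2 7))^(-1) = (0 6 5 10 7 2)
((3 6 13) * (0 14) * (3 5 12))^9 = ((0 14)(3 6 13 5 12))^9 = (0 14)(3 12 5 13 6)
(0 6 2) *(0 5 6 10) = [10, 1, 5, 3, 4, 6, 2, 7, 8, 9, 0] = (0 10)(2 5 6)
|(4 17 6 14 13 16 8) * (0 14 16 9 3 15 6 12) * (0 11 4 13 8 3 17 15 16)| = |(0 14 8 13 9 17 12 11 4 15 6)(3 16)| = 22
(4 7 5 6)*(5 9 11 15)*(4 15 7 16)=(4 16)(5 6 15)(7 9 11)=[0, 1, 2, 3, 16, 6, 15, 9, 8, 11, 10, 7, 12, 13, 14, 5, 4]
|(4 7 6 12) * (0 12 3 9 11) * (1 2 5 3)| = |(0 12 4 7 6 1 2 5 3 9 11)| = 11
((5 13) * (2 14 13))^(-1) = ((2 14 13 5))^(-1) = (2 5 13 14)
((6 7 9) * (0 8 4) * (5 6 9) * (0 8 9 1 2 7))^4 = (0 7 9 5 1 6 2)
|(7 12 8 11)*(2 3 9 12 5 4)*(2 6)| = |(2 3 9 12 8 11 7 5 4 6)| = 10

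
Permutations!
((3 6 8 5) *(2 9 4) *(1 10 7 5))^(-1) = (1 8 6 3 5 7 10)(2 4 9)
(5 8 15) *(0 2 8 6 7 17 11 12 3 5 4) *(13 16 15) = (0 2 8 13 16 15 4)(3 5 6 7 17 11 12) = [2, 1, 8, 5, 0, 6, 7, 17, 13, 9, 10, 12, 3, 16, 14, 4, 15, 11]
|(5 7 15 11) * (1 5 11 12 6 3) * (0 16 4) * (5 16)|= |(0 5 7 15 12 6 3 1 16 4)|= 10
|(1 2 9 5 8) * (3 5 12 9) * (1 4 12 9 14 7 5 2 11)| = 6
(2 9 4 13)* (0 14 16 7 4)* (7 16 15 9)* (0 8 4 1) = (16)(0 14 15 9 8 4 13 2 7 1) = [14, 0, 7, 3, 13, 5, 6, 1, 4, 8, 10, 11, 12, 2, 15, 9, 16]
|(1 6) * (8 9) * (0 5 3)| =|(0 5 3)(1 6)(8 9)| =6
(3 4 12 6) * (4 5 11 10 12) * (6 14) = [0, 1, 2, 5, 4, 11, 3, 7, 8, 9, 12, 10, 14, 13, 6] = (3 5 11 10 12 14 6)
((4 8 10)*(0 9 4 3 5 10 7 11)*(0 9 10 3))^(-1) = ((0 10)(3 5)(4 8 7 11 9))^(-1) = (0 10)(3 5)(4 9 11 7 8)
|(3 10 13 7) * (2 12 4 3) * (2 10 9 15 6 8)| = 24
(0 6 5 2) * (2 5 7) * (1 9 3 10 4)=(0 6 7 2)(1 9 3 10 4)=[6, 9, 0, 10, 1, 5, 7, 2, 8, 3, 4]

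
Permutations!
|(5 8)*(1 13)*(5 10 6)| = |(1 13)(5 8 10 6)| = 4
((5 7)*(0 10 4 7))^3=(0 7 10 5 4)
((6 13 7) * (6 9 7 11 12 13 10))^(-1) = ((6 10)(7 9)(11 12 13))^(-1) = (6 10)(7 9)(11 13 12)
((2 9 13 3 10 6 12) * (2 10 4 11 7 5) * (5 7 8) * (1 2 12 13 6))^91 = (1 11 9 5 13 10 4 2 8 6 12 3)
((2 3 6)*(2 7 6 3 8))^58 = ((2 8)(6 7))^58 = (8)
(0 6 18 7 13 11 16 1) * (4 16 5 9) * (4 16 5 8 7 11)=(0 6 18 11 8 7 13 4 5 9 16 1)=[6, 0, 2, 3, 5, 9, 18, 13, 7, 16, 10, 8, 12, 4, 14, 15, 1, 17, 11]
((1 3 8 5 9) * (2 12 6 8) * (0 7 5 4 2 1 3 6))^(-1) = ((0 7 5 9 3 1 6 8 4 2 12))^(-1) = (0 12 2 4 8 6 1 3 9 5 7)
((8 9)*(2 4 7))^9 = ((2 4 7)(8 9))^9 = (8 9)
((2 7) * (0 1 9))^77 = (0 9 1)(2 7)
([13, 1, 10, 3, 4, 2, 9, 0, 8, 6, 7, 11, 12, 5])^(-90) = [0, 1, 2, 3, 4, 5, 6, 7, 8, 9, 10, 11, 12, 13]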